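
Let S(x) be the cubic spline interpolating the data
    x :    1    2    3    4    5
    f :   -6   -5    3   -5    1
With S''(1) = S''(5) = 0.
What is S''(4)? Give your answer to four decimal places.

30.1071

With m_i denoting the second derivative at x_i, h_i = 1, 1, 1, 1, and Δ_i = (y_(i+1) − y_i)/h_i = 1, 8, -8, 6:
  1·m_0 + 4·m_1 + 1·m_2 = 6(Δ_1 - Δ_0) = 42
  1·m_1 + 4·m_2 + 1·m_3 = 6(Δ_2 - Δ_1) = -96
  1·m_2 + 4·m_3 + 1·m_4 = 6(Δ_3 - Δ_2) = 84
Natural end conditions: m_0 = m_4 = 0.
Solving: m_0 = 0, m_1 = 549/28, m_2 = -255/7, m_3 = 843/28, m_4 = 0.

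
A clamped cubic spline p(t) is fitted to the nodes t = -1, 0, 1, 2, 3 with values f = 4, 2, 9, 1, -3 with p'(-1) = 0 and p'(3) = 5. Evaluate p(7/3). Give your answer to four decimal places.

With σ_i denoting the second derivative at x_i, h_i = 1, 1, 1, 1, and Δ_i = (y_(i+1) − y_i)/h_i = -2, 7, -8, -4:
  1·σ_0 + 4·σ_1 + 1·σ_2 = 6(Δ_1 - Δ_0) = 54
  1·σ_1 + 4·σ_2 + 1·σ_3 = 6(Δ_2 - Δ_1) = -90
  1·σ_2 + 4·σ_3 + 1·σ_4 = 6(Δ_3 - Δ_2) = 24
Clamped end conditions give two more equations: 2h_0·σ_0 + h_0·σ_1 = 6(Δ_0 - p'(-1)) = -12 and h_3·σ_3 + 2h_3·σ_4 = 6(p'(3) - Δ_3) = 54.
Hence σ_0 = -19, σ_1 = 26, σ_2 = -31, σ_3 = 8, σ_4 = 23.
On [2, 3], p(t) = 1 - 21/2·(t - 2) + 4·(t - 2)² + 5/2·(t - 2)³.
With (t - 2) = 1/3: p(7/3) = -53/27.

-1.9630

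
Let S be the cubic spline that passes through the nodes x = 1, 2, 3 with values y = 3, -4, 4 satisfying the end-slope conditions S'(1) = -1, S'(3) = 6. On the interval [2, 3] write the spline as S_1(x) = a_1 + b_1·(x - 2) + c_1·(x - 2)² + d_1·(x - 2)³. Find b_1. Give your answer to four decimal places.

-0.5000

Put σ_i = S'' at the i-th knot. Here h = (1, 1) and Δ = (-7, 8), so the interior equations h_(i-1)·σ_(i-1) + 2(h_(i-1)+h_i)·σ_i + h_i·σ_(i+1) = 6(Δ_i − Δ_(i-1)) read
  1·σ_0 + 4·σ_1 + 1·σ_2 = 6(Δ_1 - Δ_0) = 90
Clamped end conditions give two more equations: 2h_0·σ_0 + h_0·σ_1 = 6(Δ_0 - S'(1)) = -36 and h_1·σ_1 + 2h_1·σ_2 = 6(S'(3) - Δ_1) = -12.
Forward elimination and back-substitution give σ_0 = -37, σ_1 = 38, σ_2 = -25.
On [2, 3], with S_1(x) = a_1 + b_1·(x - 2) + c_1·(x - 2)² + d_1·(x - 2)³: c_1 = σ_1/2 = 19, d_1 = (σ_2 - σ_1)/(6h_1) = -21/2, b_1 = Δ_1 - h_1(2σ_1 + σ_2)/6 = -1/2.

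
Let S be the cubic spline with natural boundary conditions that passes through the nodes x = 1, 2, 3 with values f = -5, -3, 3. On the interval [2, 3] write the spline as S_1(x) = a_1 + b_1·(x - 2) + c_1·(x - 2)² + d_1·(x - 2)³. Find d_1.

Let m_i = S''(x_i). Step sizes h_i = 1, 1; slopes of the chords Δ_i = (y_(i+1) - y_i)/h_i = 2, 6.
  1·m_0 + 4·m_1 + 1·m_2 = 6(Δ_1 - Δ_0) = 24
Natural end conditions: m_0 = m_2 = 0.
Hence m_0 = 0, m_1 = 6, m_2 = 0.
On [2, 3], with S_1(x) = a_1 + b_1·(x - 2) + c_1·(x - 2)² + d_1·(x - 2)³: c_1 = m_1/2 = 3, d_1 = (m_2 - m_1)/(6h_1) = -1, b_1 = Δ_1 - h_1(2m_1 + m_2)/6 = 4.

-1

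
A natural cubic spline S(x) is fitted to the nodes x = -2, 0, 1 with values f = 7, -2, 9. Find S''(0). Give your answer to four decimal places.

15.5000

Put M_i = S'' at the i-th knot. Here h = (2, 1) and Δ = (-9/2, 11), so the interior equations h_(i-1)·M_(i-1) + 2(h_(i-1)+h_i)·M_i + h_i·M_(i+1) = 6(Δ_i − Δ_(i-1)) read
  2·M_0 + 6·M_1 + 1·M_2 = 6(Δ_1 - Δ_0) = 93
Natural end conditions: M_0 = M_2 = 0.
Hence M_0 = 0, M_1 = 31/2, M_2 = 0.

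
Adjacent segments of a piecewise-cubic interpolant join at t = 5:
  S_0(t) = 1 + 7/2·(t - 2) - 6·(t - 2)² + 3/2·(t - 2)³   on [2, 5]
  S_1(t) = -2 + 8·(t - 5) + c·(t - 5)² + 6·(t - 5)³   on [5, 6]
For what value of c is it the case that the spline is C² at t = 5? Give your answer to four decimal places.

7.5000

S_0''(t) = -12 + 9·(t - 2), so S_0''(5) = 15. On the right, S_1''(5) = 2c, so c = 15/2.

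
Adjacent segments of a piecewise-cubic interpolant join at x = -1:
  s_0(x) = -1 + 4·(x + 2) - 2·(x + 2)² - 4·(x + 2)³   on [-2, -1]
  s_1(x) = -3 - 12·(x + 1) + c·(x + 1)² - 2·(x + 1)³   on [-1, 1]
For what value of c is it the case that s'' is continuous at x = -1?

s_0''(x) = -4 - 24·(x + 2), so s_0''(-1) = -28. On the right, s_1''(-1) = 2c, so c = -14.

-14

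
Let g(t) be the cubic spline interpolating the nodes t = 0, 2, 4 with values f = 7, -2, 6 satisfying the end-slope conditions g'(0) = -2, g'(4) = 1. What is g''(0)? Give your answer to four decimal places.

Put M_i = g'' at the i-th knot. Here h = (2, 2) and Δ = (-9/2, 4), so the interior equations h_(i-1)·M_(i-1) + 2(h_(i-1)+h_i)·M_i + h_i·M_(i+1) = 6(Δ_i − Δ_(i-1)) read
  2·M_0 + 8·M_1 + 2·M_2 = 6(Δ_1 - Δ_0) = 51
Clamped end conditions give two more equations: 2h_0·M_0 + h_0·M_1 = 6(Δ_0 - g'(0)) = -15 and h_1·M_1 + 2h_1·M_2 = 6(g'(4) - Δ_1) = -18.
Hence M_0 = -75/8, M_1 = 45/4, M_2 = -81/8.

-9.3750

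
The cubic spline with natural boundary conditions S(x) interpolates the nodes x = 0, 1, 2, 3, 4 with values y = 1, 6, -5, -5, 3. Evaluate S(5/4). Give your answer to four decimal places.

Write σ_i for S''(x_i). With h_i = 1, 1, 1, 1 and divided differences Δ_i = 5, -11, 0, 8, the continuity of S' gives the tridiagonal system
  1·σ_0 + 4·σ_1 + 1·σ_2 = 6(Δ_1 - Δ_0) = -96
  1·σ_1 + 4·σ_2 + 1·σ_3 = 6(Δ_2 - Δ_1) = 66
  1·σ_2 + 4·σ_3 + 1·σ_4 = 6(Δ_3 - Δ_2) = 48
Natural end conditions: σ_0 = σ_4 = 0.
Solving the tridiagonal system: σ_0 = 0, σ_1 = -207/7, σ_2 = 156/7, σ_3 = 45/7, σ_4 = 0.
On [1, 2], S(x) = 6 - 34/7·(x - 1) - 207/14·(x - 1)² + 121/14·(x - 1)³.
With (x - 1) = 1/4: S(5/4) = 3581/896.

3.9967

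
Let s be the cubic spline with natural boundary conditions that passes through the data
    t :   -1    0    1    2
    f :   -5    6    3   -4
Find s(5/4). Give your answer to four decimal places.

Write M_i for s''(x_i). With h_i = 1, 1, 1 and divided differences Δ_i = 11, -3, -7, the continuity of s' gives the tridiagonal system
  1·M_0 + 4·M_1 + 1·M_2 = 6(Δ_1 - Δ_0) = -84
  1·M_1 + 4·M_2 + 1·M_3 = 6(Δ_2 - Δ_1) = -24
Natural end conditions: M_0 = M_3 = 0.
Forward elimination and back-substitution give M_0 = 0, M_1 = -104/5, M_2 = -4/5, M_3 = 0.
On [1, 2], s(t) = 3 - 101/15·(t - 1) - 2/5·(t - 1)² + 2/15·(t - 1)³.
With (t - 1) = 1/4: s(5/4) = 207/160.

1.2938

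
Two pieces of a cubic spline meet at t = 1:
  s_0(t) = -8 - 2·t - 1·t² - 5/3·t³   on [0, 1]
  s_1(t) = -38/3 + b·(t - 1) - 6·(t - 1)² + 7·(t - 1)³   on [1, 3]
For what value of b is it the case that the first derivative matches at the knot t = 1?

-9

s_0'(t) = -2 - 2·t - 5·t², so s_0'(1) = -9. On the right, s_1'(1) = b, so b = -9.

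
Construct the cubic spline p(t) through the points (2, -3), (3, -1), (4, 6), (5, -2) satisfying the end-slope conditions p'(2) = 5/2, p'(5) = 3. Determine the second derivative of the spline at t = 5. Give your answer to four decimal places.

53.5333

Write m_i for p''(x_i). With h_i = 1, 1, 1 and divided differences Δ_i = 2, 7, -8, the continuity of p' gives the tridiagonal system
  1·m_0 + 4·m_1 + 1·m_2 = 6(Δ_1 - Δ_0) = 30
  1·m_1 + 4·m_2 + 1·m_3 = 6(Δ_2 - Δ_1) = -90
Clamped end conditions give two more equations: 2h_0·m_0 + h_0·m_1 = 6(Δ_0 - p'(2)) = -3 and h_2·m_2 + 2h_2·m_3 = 6(p'(5) - Δ_2) = 66.
Solving the tridiagonal system: m_0 = -178/15, m_1 = 311/15, m_2 = -616/15, m_3 = 803/15.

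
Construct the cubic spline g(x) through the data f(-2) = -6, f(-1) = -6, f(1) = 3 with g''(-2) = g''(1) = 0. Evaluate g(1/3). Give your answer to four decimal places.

-0.8889

Put M_i = g'' at the i-th knot. Here h = (1, 2) and Δ = (0, 9/2), so the interior equations h_(i-1)·M_(i-1) + 2(h_(i-1)+h_i)·M_i + h_i·M_(i+1) = 6(Δ_i − Δ_(i-1)) read
  1·M_0 + 6·M_1 + 2·M_2 = 6(Δ_1 - Δ_0) = 27
Natural end conditions: M_0 = M_2 = 0.
Forward elimination and back-substitution give M_0 = 0, M_1 = 9/2, M_2 = 0.
On [-1, 1], g(x) = -6 + 3/2·(x + 1) + 9/4·(x + 1)² - 3/8·(x + 1)³.
With (x + 1) = 4/3: g(1/3) = -8/9.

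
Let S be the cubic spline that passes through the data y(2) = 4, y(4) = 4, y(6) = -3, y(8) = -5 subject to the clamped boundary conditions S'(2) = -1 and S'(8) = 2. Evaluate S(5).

Write m_i for S''(x_i). With h_i = 2, 2, 2 and divided differences Δ_i = 0, -7/2, -1, the continuity of S' gives the tridiagonal system
  2·m_0 + 8·m_1 + 2·m_2 = 6(Δ_1 - Δ_0) = -21
  2·m_1 + 8·m_2 + 2·m_3 = 6(Δ_2 - Δ_1) = 15
Clamped end conditions give two more equations: 2h_0·m_0 + h_0·m_1 = 6(Δ_0 - S'(2)) = 6 and h_2·m_2 + 2h_2·m_3 = 6(S'(8) - Δ_2) = 18.
Hence m_0 = 7/2, m_1 = -4, m_2 = 2, m_3 = 7/2.
On [4, 6], S(x) = 4 - 3/2·(x - 4) - 2·(x - 4)² + 1/2·(x - 4)³.
With (x - 4) = 1: S(5) = 1.

1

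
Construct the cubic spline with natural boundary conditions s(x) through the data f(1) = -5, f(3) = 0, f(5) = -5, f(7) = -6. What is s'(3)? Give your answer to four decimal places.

Put σ_i = s'' at the i-th knot. Here h = (2, 2, 2) and Δ = (5/2, -5/2, -1/2), so the interior equations h_(i-1)·σ_(i-1) + 2(h_(i-1)+h_i)·σ_i + h_i·σ_(i+1) = 6(Δ_i − Δ_(i-1)) read
  2·σ_0 + 8·σ_1 + 2·σ_2 = 6(Δ_1 - Δ_0) = -30
  2·σ_1 + 8·σ_2 + 2·σ_3 = 6(Δ_2 - Δ_1) = 12
Natural end conditions: σ_0 = σ_3 = 0.
Hence σ_0 = 0, σ_1 = -22/5, σ_2 = 13/5, σ_3 = 0.
On [3, 5], s'(x) = b_1 + 2c_1·(x - 3) + 3d_1·(x - 3)² with b_1 = Δ_1 - h_1(2σ_1 + σ_2)/6 = -13/30, c_1 = σ_1/2 = -11/5, d_1 = (σ_2 - σ_1)/(6h_1) = 7/12. So s'(3) = -13/30.

-0.4333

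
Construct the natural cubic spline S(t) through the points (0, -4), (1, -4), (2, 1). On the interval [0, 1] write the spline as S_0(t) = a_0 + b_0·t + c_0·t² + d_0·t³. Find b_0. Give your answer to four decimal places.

-1.2500

Write M_i for S''(x_i). With h_i = 1, 1 and divided differences Δ_i = 0, 5, the continuity of S' gives the tridiagonal system
  1·M_0 + 4·M_1 + 1·M_2 = 6(Δ_1 - Δ_0) = 30
Natural end conditions: M_0 = M_2 = 0.
Solving: M_0 = 0, M_1 = 15/2, M_2 = 0.
On [0, 1], with S_0(t) = a_0 + b_0·t + c_0·t² + d_0·t³: c_0 = M_0/2 = 0, d_0 = (M_1 - M_0)/(6h_0) = 5/4, b_0 = Δ_0 - h_0(2M_0 + M_1)/6 = -5/4.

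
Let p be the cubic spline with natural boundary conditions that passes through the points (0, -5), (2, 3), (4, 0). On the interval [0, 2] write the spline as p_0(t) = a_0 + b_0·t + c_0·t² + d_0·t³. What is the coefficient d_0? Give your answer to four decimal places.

-0.3438

Let σ_i = p''(x_i). Step sizes h_i = 2, 2; slopes of the chords Δ_i = (y_(i+1) - y_i)/h_i = 4, -3/2.
  2·σ_0 + 8·σ_1 + 2·σ_2 = 6(Δ_1 - Δ_0) = -33
Natural end conditions: σ_0 = σ_2 = 0.
Forward elimination and back-substitution give σ_0 = 0, σ_1 = -33/8, σ_2 = 0.
On [0, 2], with p_0(t) = a_0 + b_0·t + c_0·t² + d_0·t³: c_0 = σ_0/2 = 0, d_0 = (σ_1 - σ_0)/(6h_0) = -11/32, b_0 = Δ_0 - h_0(2σ_0 + σ_1)/6 = 43/8.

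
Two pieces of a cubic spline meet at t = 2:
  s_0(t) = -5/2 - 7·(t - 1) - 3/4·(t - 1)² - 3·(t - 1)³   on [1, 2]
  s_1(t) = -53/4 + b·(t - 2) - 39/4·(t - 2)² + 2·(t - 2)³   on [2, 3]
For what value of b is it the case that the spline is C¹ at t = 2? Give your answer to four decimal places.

s_0'(t) = -7 - 3/2·(t - 1) - 9·(t - 1)², so s_0'(2) = -35/2. On the right, s_1'(2) = b, so b = -35/2.

-17.5000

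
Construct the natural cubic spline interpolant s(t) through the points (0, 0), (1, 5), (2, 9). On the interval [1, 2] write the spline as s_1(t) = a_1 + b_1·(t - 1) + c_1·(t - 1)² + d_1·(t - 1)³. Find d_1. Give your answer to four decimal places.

With m_i denoting the second derivative at x_i, h_i = 1, 1, and Δ_i = (y_(i+1) − y_i)/h_i = 5, 4:
  1·m_0 + 4·m_1 + 1·m_2 = 6(Δ_1 - Δ_0) = -6
Natural end conditions: m_0 = m_2 = 0.
Solving the tridiagonal system: m_0 = 0, m_1 = -3/2, m_2 = 0.
On [1, 2], with s_1(t) = a_1 + b_1·(t - 1) + c_1·(t - 1)² + d_1·(t - 1)³: c_1 = m_1/2 = -3/4, d_1 = (m_2 - m_1)/(6h_1) = 1/4, b_1 = Δ_1 - h_1(2m_1 + m_2)/6 = 9/2.

0.2500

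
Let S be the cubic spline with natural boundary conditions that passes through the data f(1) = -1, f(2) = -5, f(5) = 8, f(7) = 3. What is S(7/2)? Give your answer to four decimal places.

0.3512

Put m_i = S'' at the i-th knot. Here h = (1, 3, 2) and Δ = (-4, 13/3, -5/2), so the interior equations h_(i-1)·m_(i-1) + 2(h_(i-1)+h_i)·m_i + h_i·m_(i+1) = 6(Δ_i − Δ_(i-1)) read
  1·m_0 + 8·m_1 + 3·m_2 = 6(Δ_1 - Δ_0) = 50
  3·m_1 + 10·m_2 + 2·m_3 = 6(Δ_2 - Δ_1) = -41
Natural end conditions: m_0 = m_3 = 0.
Forward elimination and back-substitution give m_0 = 0, m_1 = 623/71, m_2 = -478/71, m_3 = 0.
On [2, 5], S(t) = -5 - 229/213·(t - 2) + 623/142·(t - 2)² - 367/426·(t - 2)³.
With (t - 2) = 3/2: S(7/2) = 399/1136.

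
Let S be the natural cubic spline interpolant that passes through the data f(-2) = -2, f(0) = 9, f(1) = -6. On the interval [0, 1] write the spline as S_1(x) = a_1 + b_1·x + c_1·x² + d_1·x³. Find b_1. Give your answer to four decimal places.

-8.1667

Let m_i = S''(x_i). Step sizes h_i = 2, 1; slopes of the chords Δ_i = (y_(i+1) - y_i)/h_i = 11/2, -15.
  2·m_0 + 6·m_1 + 1·m_2 = 6(Δ_1 - Δ_0) = -123
Natural end conditions: m_0 = m_2 = 0.
Hence m_0 = 0, m_1 = -41/2, m_2 = 0.
On [0, 1], with S_1(x) = a_1 + b_1·x + c_1·x² + d_1·x³: c_1 = m_1/2 = -41/4, d_1 = (m_2 - m_1)/(6h_1) = 41/12, b_1 = Δ_1 - h_1(2m_1 + m_2)/6 = -49/6.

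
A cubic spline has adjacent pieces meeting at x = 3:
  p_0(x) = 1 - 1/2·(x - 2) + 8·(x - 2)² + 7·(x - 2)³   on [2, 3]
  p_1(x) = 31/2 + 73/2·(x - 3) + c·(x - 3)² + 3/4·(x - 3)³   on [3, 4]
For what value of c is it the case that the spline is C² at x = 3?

p_0''(x) = 16 + 42·(x - 2), so p_0''(3) = 58. On the right, p_1''(3) = 2c, so c = 29.

29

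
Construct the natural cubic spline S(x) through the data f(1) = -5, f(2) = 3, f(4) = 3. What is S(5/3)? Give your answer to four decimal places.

0.8272

Let M_i = S''(x_i). Step sizes h_i = 1, 2; slopes of the chords Δ_i = (y_(i+1) - y_i)/h_i = 8, 0.
  1·M_0 + 6·M_1 + 2·M_2 = 6(Δ_1 - Δ_0) = -48
Natural end conditions: M_0 = M_2 = 0.
Hence M_0 = 0, M_1 = -8, M_2 = 0.
On [1, 2], S(x) = -5 + 28/3·(x - 1) + 0·(x - 1)² - 4/3·(x - 1)³.
With (x - 1) = 2/3: S(5/3) = 67/81.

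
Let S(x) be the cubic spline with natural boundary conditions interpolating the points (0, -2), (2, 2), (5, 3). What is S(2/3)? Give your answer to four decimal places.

-0.4691

Put M_i = S'' at the i-th knot. Here h = (2, 3) and Δ = (2, 1/3), so the interior equations h_(i-1)·M_(i-1) + 2(h_(i-1)+h_i)·M_i + h_i·M_(i+1) = 6(Δ_i − Δ_(i-1)) read
  2·M_0 + 10·M_1 + 3·M_2 = 6(Δ_1 - Δ_0) = -10
Natural end conditions: M_0 = M_2 = 0.
Solving: M_0 = 0, M_1 = -1, M_2 = 0.
On [0, 2], S(x) = -2 + 7/3·x + 0·x² - 1/12·x³.
With x = 2/3: S(2/3) = -38/81.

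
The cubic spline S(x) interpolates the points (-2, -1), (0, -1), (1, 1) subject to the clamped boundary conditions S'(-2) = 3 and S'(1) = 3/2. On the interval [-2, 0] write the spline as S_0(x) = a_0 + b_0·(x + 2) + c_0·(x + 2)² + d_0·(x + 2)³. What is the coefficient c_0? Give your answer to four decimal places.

With m_i denoting the second derivative at x_i, h_i = 2, 1, and Δ_i = (y_(i+1) − y_i)/h_i = 0, 2:
  2·m_0 + 6·m_1 + 1·m_2 = 6(Δ_1 - Δ_0) = 12
Clamped end conditions give two more equations: 2h_0·m_0 + h_0·m_1 = 6(Δ_0 - S'(-2)) = -18 and h_1·m_1 + 2h_1·m_2 = 6(S'(1) - Δ_1) = -3.
Solving: m_0 = -7, m_1 = 5, m_2 = -4.
On [-2, 0], with S_0(x) = a_0 + b_0·(x + 2) + c_0·(x + 2)² + d_0·(x + 2)³: c_0 = m_0/2 = -7/2, d_0 = (m_1 - m_0)/(6h_0) = 1, b_0 = Δ_0 - h_0(2m_0 + m_1)/6 = 3.

-3.5000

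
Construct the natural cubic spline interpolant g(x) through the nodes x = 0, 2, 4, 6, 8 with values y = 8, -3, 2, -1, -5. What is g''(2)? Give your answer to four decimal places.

Write M_i for g''(x_i). With h_i = 2, 2, 2, 2 and divided differences Δ_i = -11/2, 5/2, -3/2, -2, the continuity of g' gives the tridiagonal system
  2·M_0 + 8·M_1 + 2·M_2 = 6(Δ_1 - Δ_0) = 48
  2·M_1 + 8·M_2 + 2·M_3 = 6(Δ_2 - Δ_1) = -24
  2·M_2 + 8·M_3 + 2·M_4 = 6(Δ_3 - Δ_2) = -3
Natural end conditions: M_0 = M_4 = 0.
Solving: M_0 = 0, M_1 = 813/112, M_2 = -141/28, M_3 = 99/112, M_4 = 0.

7.2589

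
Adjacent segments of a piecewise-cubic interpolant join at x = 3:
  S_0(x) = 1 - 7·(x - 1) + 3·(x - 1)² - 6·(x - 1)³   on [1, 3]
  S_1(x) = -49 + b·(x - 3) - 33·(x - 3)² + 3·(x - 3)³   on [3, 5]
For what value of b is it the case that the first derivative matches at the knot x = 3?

S_0'(x) = -7 + 6·(x - 1) - 18·(x - 1)², so S_0'(3) = -67. On the right, S_1'(3) = b, so b = -67.

-67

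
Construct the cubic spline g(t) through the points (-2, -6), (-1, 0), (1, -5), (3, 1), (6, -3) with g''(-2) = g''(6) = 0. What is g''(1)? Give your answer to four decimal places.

Put M_i = g'' at the i-th knot. Here h = (1, 2, 2, 3) and Δ = (6, -5/2, 3, -4/3), so the interior equations h_(i-1)·M_(i-1) + 2(h_(i-1)+h_i)·M_i + h_i·M_(i+1) = 6(Δ_i − Δ_(i-1)) read
  1·M_0 + 6·M_1 + 2·M_2 = 6(Δ_1 - Δ_0) = -51
  2·M_1 + 8·M_2 + 2·M_3 = 6(Δ_2 - Δ_1) = 33
  2·M_2 + 10·M_3 + 3·M_4 = 6(Δ_3 - Δ_2) = -26
Natural end conditions: M_0 = M_4 = 0.
Hence M_0 = 0, M_1 = -145/13, M_2 = 207/26, M_3 = -109/26, M_4 = 0.

7.9615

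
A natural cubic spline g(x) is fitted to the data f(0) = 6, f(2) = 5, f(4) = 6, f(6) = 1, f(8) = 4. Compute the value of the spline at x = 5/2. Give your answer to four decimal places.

Put M_i = g'' at the i-th knot. Here h = (2, 2, 2, 2) and Δ = (-1/2, 1/2, -5/2, 3/2), so the interior equations h_(i-1)·M_(i-1) + 2(h_(i-1)+h_i)·M_i + h_i·M_(i+1) = 6(Δ_i − Δ_(i-1)) read
  2·M_0 + 8·M_1 + 2·M_2 = 6(Δ_1 - Δ_0) = 6
  2·M_1 + 8·M_2 + 2·M_3 = 6(Δ_2 - Δ_1) = -18
  2·M_2 + 8·M_3 + 2·M_4 = 6(Δ_3 - Δ_2) = 24
Natural end conditions: M_0 = M_4 = 0.
Solving the tridiagonal system: M_0 = 0, M_1 = 93/56, M_2 = -51/14, M_3 = 219/56, M_4 = 0.
On [2, 4], g(x) = 5 + 17/28·(x - 2) + 93/112·(x - 2)² - 99/224·(x - 2)³.
With (x - 2) = 1/2: g(5/2) = 9777/1792.

5.4559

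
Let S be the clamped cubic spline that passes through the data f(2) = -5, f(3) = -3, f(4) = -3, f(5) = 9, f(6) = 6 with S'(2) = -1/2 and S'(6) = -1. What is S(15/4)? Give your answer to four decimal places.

Put σ_i = S'' at the i-th knot. Here h = (1, 1, 1, 1) and Δ = (2, 0, 12, -3), so the interior equations h_(i-1)·σ_(i-1) + 2(h_(i-1)+h_i)·σ_i + h_i·σ_(i+1) = 6(Δ_i − Δ_(i-1)) read
  1·σ_0 + 4·σ_1 + 1·σ_2 = 6(Δ_1 - Δ_0) = -12
  1·σ_1 + 4·σ_2 + 1·σ_3 = 6(Δ_2 - Δ_1) = 72
  1·σ_2 + 4·σ_3 + 1·σ_4 = 6(Δ_3 - Δ_2) = -90
Clamped end conditions give two more equations: 2h_0·σ_0 + h_0·σ_1 = 6(Δ_0 - S'(2)) = 15 and h_3·σ_3 + 2h_3·σ_4 = 6(S'(6) - Δ_3) = 12.
Solving: σ_0 = 821/56, σ_1 = -401/28, σ_2 = 245/8, σ_3 = -1013/28, σ_4 = 1349/56.
On [3, 4], S(t) = -3 - 37/112·(t - 3) - 401/56·(t - 3)² + 839/112·(t - 3)³.
With (t - 3) = 3/4: S(15/4) = -29499/7168.

-4.1154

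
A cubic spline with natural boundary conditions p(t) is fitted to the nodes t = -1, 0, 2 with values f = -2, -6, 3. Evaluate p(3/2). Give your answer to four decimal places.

Let σ_i = p''(x_i). Step sizes h_i = 1, 2; slopes of the chords Δ_i = (y_(i+1) - y_i)/h_i = -4, 9/2.
  1·σ_0 + 6·σ_1 + 2·σ_2 = 6(Δ_1 - Δ_0) = 51
Natural end conditions: σ_0 = σ_2 = 0.
Hence σ_0 = 0, σ_1 = 17/2, σ_2 = 0.
On [0, 2], p(t) = -6 - 7/6·t + 17/4·t² - 17/24·t³.
With t = 3/2: p(3/2) = -37/64.

-0.5781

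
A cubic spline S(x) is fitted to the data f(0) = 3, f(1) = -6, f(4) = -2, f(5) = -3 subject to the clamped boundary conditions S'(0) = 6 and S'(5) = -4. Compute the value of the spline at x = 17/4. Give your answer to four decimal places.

Let m_i = S''(x_i). Step sizes h_i = 1, 3, 1; slopes of the chords Δ_i = (y_(i+1) - y_i)/h_i = -9, 4/3, -1.
  1·m_0 + 8·m_1 + 3·m_2 = 6(Δ_1 - Δ_0) = 62
  3·m_1 + 8·m_2 + 1·m_3 = 6(Δ_2 - Δ_1) = -14
Clamped end conditions give two more equations: 2h_0·m_0 + h_0·m_1 = 6(Δ_0 - S'(0)) = -90 and h_2·m_2 + 2h_2·m_3 = 6(S'(5) - Δ_2) = -18.
Solving: m_0 = -3380/63, m_1 = 1090/63, m_2 = -478/63, m_3 = -328/63.
On [4, 5], S(x) = -2 + 151/63·(x - 4) - 239/63·(x - 4)² + 25/63·(x - 4)³.
With (x - 4) = 1/4: S(17/4) = -731/448.

-1.6317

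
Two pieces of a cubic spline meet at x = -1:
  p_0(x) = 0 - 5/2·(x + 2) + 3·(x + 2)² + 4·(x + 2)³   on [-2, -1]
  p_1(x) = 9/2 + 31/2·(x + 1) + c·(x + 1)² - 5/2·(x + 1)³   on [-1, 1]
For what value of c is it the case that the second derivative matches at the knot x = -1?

p_0''(x) = 6 + 24·(x + 2), so p_0''(-1) = 30. On the right, p_1''(-1) = 2c, so c = 15.

15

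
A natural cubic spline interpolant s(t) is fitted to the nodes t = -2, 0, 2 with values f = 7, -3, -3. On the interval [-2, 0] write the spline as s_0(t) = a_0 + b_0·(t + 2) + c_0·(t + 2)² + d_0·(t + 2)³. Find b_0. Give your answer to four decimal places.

With M_i denoting the second derivative at x_i, h_i = 2, 2, and Δ_i = (y_(i+1) − y_i)/h_i = -5, 0:
  2·M_0 + 8·M_1 + 2·M_2 = 6(Δ_1 - Δ_0) = 30
Natural end conditions: M_0 = M_2 = 0.
Hence M_0 = 0, M_1 = 15/4, M_2 = 0.
On [-2, 0], with s_0(t) = a_0 + b_0·(t + 2) + c_0·(t + 2)² + d_0·(t + 2)³: c_0 = M_0/2 = 0, d_0 = (M_1 - M_0)/(6h_0) = 5/16, b_0 = Δ_0 - h_0(2M_0 + M_1)/6 = -25/4.

-6.2500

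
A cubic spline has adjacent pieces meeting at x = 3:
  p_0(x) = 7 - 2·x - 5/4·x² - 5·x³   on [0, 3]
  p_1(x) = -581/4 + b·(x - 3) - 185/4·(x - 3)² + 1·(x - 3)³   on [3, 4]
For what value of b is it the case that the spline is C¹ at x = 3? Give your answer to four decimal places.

-144.5000

p_0'(x) = -2 - 5/2·x - 15·x², so p_0'(3) = -289/2. On the right, p_1'(3) = b, so b = -289/2.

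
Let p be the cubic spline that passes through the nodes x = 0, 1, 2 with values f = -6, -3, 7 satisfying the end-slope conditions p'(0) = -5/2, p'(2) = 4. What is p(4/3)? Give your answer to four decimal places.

0.6852

Let M_i = p''(x_i). Step sizes h_i = 1, 1; slopes of the chords Δ_i = (y_(i+1) - y_i)/h_i = 3, 10.
  1·M_0 + 4·M_1 + 1·M_2 = 6(Δ_1 - Δ_0) = 42
Clamped end conditions give two more equations: 2h_0·M_0 + h_0·M_1 = 6(Δ_0 - p'(0)) = 33 and h_1·M_1 + 2h_1·M_2 = 6(p'(2) - Δ_1) = -36.
Hence M_0 = 37/4, M_1 = 29/2, M_2 = -101/4.
On [1, 2], p(x) = -3 + 75/8·(x - 1) + 29/4·(x - 1)² - 53/8·(x - 1)³.
With (x - 1) = 1/3: p(4/3) = 37/54.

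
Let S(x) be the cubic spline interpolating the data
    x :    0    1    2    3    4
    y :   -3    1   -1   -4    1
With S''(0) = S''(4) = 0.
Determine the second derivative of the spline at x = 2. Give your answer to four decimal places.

Put m_i = S'' at the i-th knot. Here h = (1, 1, 1, 1) and Δ = (4, -2, -3, 5), so the interior equations h_(i-1)·m_(i-1) + 2(h_(i-1)+h_i)·m_i + h_i·m_(i+1) = 6(Δ_i − Δ_(i-1)) read
  1·m_0 + 4·m_1 + 1·m_2 = 6(Δ_1 - Δ_0) = -36
  1·m_1 + 4·m_2 + 1·m_3 = 6(Δ_2 - Δ_1) = -6
  1·m_2 + 4·m_3 + 1·m_4 = 6(Δ_3 - Δ_2) = 48
Natural end conditions: m_0 = m_4 = 0.
Hence m_0 = 0, m_1 = -117/14, m_2 = -18/7, m_3 = 177/14, m_4 = 0.

-2.5714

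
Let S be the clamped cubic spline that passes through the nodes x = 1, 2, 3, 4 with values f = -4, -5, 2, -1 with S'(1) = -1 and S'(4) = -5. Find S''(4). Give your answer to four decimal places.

4.5333

Write M_i for S''(x_i). With h_i = 1, 1, 1 and divided differences Δ_i = -1, 7, -3, the continuity of S' gives the tridiagonal system
  1·M_0 + 4·M_1 + 1·M_2 = 6(Δ_1 - Δ_0) = 48
  1·M_1 + 4·M_2 + 1·M_3 = 6(Δ_2 - Δ_1) = -60
Clamped end conditions give two more equations: 2h_0·M_0 + h_0·M_1 = 6(Δ_0 - S'(1)) = 0 and h_2·M_2 + 2h_2·M_3 = 6(S'(4) - Δ_2) = -12.
Solving: M_0 = -148/15, M_1 = 296/15, M_2 = -316/15, M_3 = 68/15.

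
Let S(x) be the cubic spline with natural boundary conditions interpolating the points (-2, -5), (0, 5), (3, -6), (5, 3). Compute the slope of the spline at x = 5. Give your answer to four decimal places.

6.8663

With σ_i denoting the second derivative at x_i, h_i = 2, 3, 2, and Δ_i = (y_(i+1) − y_i)/h_i = 5, -11/3, 9/2:
  2·σ_0 + 10·σ_1 + 3·σ_2 = 6(Δ_1 - Δ_0) = -52
  3·σ_1 + 10·σ_2 + 2·σ_3 = 6(Δ_2 - Δ_1) = 49
Natural end conditions: σ_0 = σ_3 = 0.
Solving the tridiagonal system: σ_0 = 0, σ_1 = -667/91, σ_2 = 646/91, σ_3 = 0.
On [3, 5], S'(x) = b_2 + 2c_2·(x - 3) + 3d_2·(x - 3)² with b_2 = Δ_2 - h_2(2σ_2 + σ_3)/6 = -127/546, c_2 = σ_2/2 = 323/91, d_2 = (σ_3 - σ_2)/(6h_2) = -323/546. So S'(5) = 3749/546.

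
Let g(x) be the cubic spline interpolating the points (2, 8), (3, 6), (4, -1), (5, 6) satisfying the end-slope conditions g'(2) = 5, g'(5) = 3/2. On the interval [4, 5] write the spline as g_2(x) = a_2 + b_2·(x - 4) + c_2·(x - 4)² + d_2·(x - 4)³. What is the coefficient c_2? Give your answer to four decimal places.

16.0333

Write σ_i for g''(x_i). With h_i = 1, 1, 1 and divided differences Δ_i = -2, -7, 7, the continuity of g' gives the tridiagonal system
  1·σ_0 + 4·σ_1 + 1·σ_2 = 6(Δ_1 - Δ_0) = -30
  1·σ_1 + 4·σ_2 + 1·σ_3 = 6(Δ_2 - Δ_1) = 84
Clamped end conditions give two more equations: 2h_0·σ_0 + h_0·σ_1 = 6(Δ_0 - g'(2)) = -42 and h_2·σ_2 + 2h_2·σ_3 = 6(g'(5) - Δ_2) = -33.
Solving: σ_0 = -227/15, σ_1 = -176/15, σ_2 = 481/15, σ_3 = -488/15.
On [4, 5], with g_2(x) = a_2 + b_2·(x - 4) + c_2·(x - 4)² + d_2·(x - 4)³: c_2 = σ_2/2 = 481/30, d_2 = (σ_3 - σ_2)/(6h_2) = -323/30, b_2 = Δ_2 - h_2(2σ_2 + σ_3)/6 = 26/15.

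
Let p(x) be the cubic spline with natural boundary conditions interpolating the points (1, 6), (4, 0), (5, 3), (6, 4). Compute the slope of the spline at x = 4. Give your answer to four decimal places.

Put σ_i = p'' at the i-th knot. Here h = (3, 1, 1) and Δ = (-2, 3, 1), so the interior equations h_(i-1)·σ_(i-1) + 2(h_(i-1)+h_i)·σ_i + h_i·σ_(i+1) = 6(Δ_i − Δ_(i-1)) read
  3·σ_0 + 8·σ_1 + 1·σ_2 = 6(Δ_1 - Δ_0) = 30
  1·σ_1 + 4·σ_2 + 1·σ_3 = 6(Δ_2 - Δ_1) = -12
Natural end conditions: σ_0 = σ_3 = 0.
Solving the tridiagonal system: σ_0 = 0, σ_1 = 132/31, σ_2 = -126/31, σ_3 = 0.
On [4, 5], p'(x) = b_1 + 2c_1·(x - 4) + 3d_1·(x - 4)² with b_1 = Δ_1 - h_1(2σ_1 + σ_2)/6 = 70/31, c_1 = σ_1/2 = 66/31, d_1 = (σ_2 - σ_1)/(6h_1) = -43/31. So p'(4) = 70/31.

2.2581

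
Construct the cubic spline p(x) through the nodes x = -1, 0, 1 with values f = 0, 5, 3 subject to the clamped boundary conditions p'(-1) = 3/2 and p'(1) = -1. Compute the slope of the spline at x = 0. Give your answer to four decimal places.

Put σ_i = p'' at the i-th knot. Here h = (1, 1) and Δ = (5, -2), so the interior equations h_(i-1)·σ_(i-1) + 2(h_(i-1)+h_i)·σ_i + h_i·σ_(i+1) = 6(Δ_i − Δ_(i-1)) read
  1·σ_0 + 4·σ_1 + 1·σ_2 = 6(Δ_1 - Δ_0) = -42
Clamped end conditions give two more equations: 2h_0·σ_0 + h_0·σ_1 = 6(Δ_0 - p'(-1)) = 21 and h_1·σ_1 + 2h_1·σ_2 = 6(p'(1) - Δ_1) = 6.
Solving: σ_0 = 79/4, σ_1 = -37/2, σ_2 = 49/4.
On [0, 1], p'(x) = b_1 + 2c_1·x + 3d_1·x² with b_1 = Δ_1 - h_1(2σ_1 + σ_2)/6 = 17/8, c_1 = σ_1/2 = -37/4, d_1 = (σ_2 - σ_1)/(6h_1) = 41/8. So p'(0) = 17/8.

2.1250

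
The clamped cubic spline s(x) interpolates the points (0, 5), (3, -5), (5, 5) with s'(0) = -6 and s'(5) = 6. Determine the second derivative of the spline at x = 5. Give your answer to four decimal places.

With m_i denoting the second derivative at x_i, h_i = 3, 2, and Δ_i = (y_(i+1) − y_i)/h_i = -10/3, 5:
  3·m_0 + 10·m_1 + 2·m_2 = 6(Δ_1 - Δ_0) = 50
Clamped end conditions give two more equations: 2h_0·m_0 + h_0·m_1 = 6(Δ_0 - s'(0)) = 16 and h_1·m_1 + 2h_1·m_2 = 6(s'(5) - Δ_1) = 6.
Solving the tridiagonal system: m_0 = 1/15, m_1 = 26/5, m_2 = -11/10.

-1.1000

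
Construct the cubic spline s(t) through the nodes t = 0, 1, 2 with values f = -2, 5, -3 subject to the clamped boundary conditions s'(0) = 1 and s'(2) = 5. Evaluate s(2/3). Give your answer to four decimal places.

3.5926

With M_i denoting the second derivative at x_i, h_i = 1, 1, and Δ_i = (y_(i+1) − y_i)/h_i = 7, -8:
  1·M_0 + 4·M_1 + 1·M_2 = 6(Δ_1 - Δ_0) = -90
Clamped end conditions give two more equations: 2h_0·M_0 + h_0·M_1 = 6(Δ_0 - s'(0)) = 36 and h_1·M_1 + 2h_1·M_2 = 6(s'(2) - Δ_1) = 78.
Solving the tridiagonal system: M_0 = 85/2, M_1 = -49, M_2 = 127/2.
On [0, 1], s(t) = -2 + 1·t + 85/4·t² - 61/4·t³.
With t = 2/3: s(2/3) = 97/27.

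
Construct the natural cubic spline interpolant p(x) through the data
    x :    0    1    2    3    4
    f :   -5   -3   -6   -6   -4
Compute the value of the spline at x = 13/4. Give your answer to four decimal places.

-5.5762

Write σ_i for p''(x_i). With h_i = 1, 1, 1, 1 and divided differences Δ_i = 2, -3, 0, 2, the continuity of p' gives the tridiagonal system
  1·σ_0 + 4·σ_1 + 1·σ_2 = 6(Δ_1 - Δ_0) = -30
  1·σ_1 + 4·σ_2 + 1·σ_3 = 6(Δ_2 - Δ_1) = 18
  1·σ_2 + 4·σ_3 + 1·σ_4 = 6(Δ_3 - Δ_2) = 12
Natural end conditions: σ_0 = σ_4 = 0.
Solving the tridiagonal system: σ_0 = 0, σ_1 = -255/28, σ_2 = 45/7, σ_3 = 39/28, σ_4 = 0.
On [3, 4], p(x) = -6 + 43/28·(x - 3) + 39/56·(x - 3)² - 13/56·(x - 3)³.
With (x - 3) = 1/4: p(13/4) = -2855/512.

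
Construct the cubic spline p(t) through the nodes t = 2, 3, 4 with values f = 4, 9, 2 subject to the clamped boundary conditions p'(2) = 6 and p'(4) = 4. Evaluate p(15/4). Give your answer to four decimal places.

2.3438

Let m_i = p''(x_i). Step sizes h_i = 1, 1; slopes of the chords Δ_i = (y_(i+1) - y_i)/h_i = 5, -7.
  1·m_0 + 4·m_1 + 1·m_2 = 6(Δ_1 - Δ_0) = -72
Clamped end conditions give two more equations: 2h_0·m_0 + h_0·m_1 = 6(Δ_0 - p'(2)) = -6 and h_1·m_1 + 2h_1·m_2 = 6(p'(4) - Δ_1) = 66.
Forward elimination and back-substitution give m_0 = 14, m_1 = -34, m_2 = 50.
On [3, 4], p(t) = 9 - 4·(t - 3) - 17·(t - 3)² + 14·(t - 3)³.
With (t - 3) = 3/4: p(15/4) = 75/32.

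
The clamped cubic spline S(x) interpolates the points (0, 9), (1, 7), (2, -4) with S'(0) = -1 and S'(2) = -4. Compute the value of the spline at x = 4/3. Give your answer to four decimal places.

3.1852

Write M_i for S''(x_i). With h_i = 1, 1 and divided differences Δ_i = -2, -11, the continuity of S' gives the tridiagonal system
  1·M_0 + 4·M_1 + 1·M_2 = 6(Δ_1 - Δ_0) = -54
Clamped end conditions give two more equations: 2h_0·M_0 + h_0·M_1 = 6(Δ_0 - S'(0)) = -6 and h_1·M_1 + 2h_1·M_2 = 6(S'(2) - Δ_1) = 42.
Solving: M_0 = 9, M_1 = -24, M_2 = 33.
On [1, 2], S(x) = 7 - 17/2·(x - 1) - 12·(x - 1)² + 19/2·(x - 1)³.
With (x - 1) = 1/3: S(4/3) = 86/27.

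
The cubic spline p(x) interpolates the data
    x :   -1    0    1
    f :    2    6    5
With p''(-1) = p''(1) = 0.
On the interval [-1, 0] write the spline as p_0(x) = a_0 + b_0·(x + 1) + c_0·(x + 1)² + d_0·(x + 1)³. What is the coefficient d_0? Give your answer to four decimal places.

With M_i denoting the second derivative at x_i, h_i = 1, 1, and Δ_i = (y_(i+1) − y_i)/h_i = 4, -1:
  1·M_0 + 4·M_1 + 1·M_2 = 6(Δ_1 - Δ_0) = -30
Natural end conditions: M_0 = M_2 = 0.
Hence M_0 = 0, M_1 = -15/2, M_2 = 0.
On [-1, 0], with p_0(x) = a_0 + b_0·(x + 1) + c_0·(x + 1)² + d_0·(x + 1)³: c_0 = M_0/2 = 0, d_0 = (M_1 - M_0)/(6h_0) = -5/4, b_0 = Δ_0 - h_0(2M_0 + M_1)/6 = 21/4.

-1.2500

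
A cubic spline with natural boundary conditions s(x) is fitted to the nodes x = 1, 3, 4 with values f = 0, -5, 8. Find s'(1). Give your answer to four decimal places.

With M_i denoting the second derivative at x_i, h_i = 2, 1, and Δ_i = (y_(i+1) − y_i)/h_i = -5/2, 13:
  2·M_0 + 6·M_1 + 1·M_2 = 6(Δ_1 - Δ_0) = 93
Natural end conditions: M_0 = M_2 = 0.
Solving: M_0 = 0, M_1 = 31/2, M_2 = 0.
On [1, 3], s'(x) = b_0 + 2c_0·(x - 1) + 3d_0·(x - 1)² with b_0 = Δ_0 - h_0(2M_0 + M_1)/6 = -23/3, c_0 = M_0/2 = 0, d_0 = (M_1 - M_0)/(6h_0) = 31/24. So s'(1) = -23/3.

-7.6667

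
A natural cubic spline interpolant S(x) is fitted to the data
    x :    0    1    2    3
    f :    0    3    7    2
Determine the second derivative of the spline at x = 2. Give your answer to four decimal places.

Write σ_i for S''(x_i). With h_i = 1, 1, 1 and divided differences Δ_i = 3, 4, -5, the continuity of S' gives the tridiagonal system
  1·σ_0 + 4·σ_1 + 1·σ_2 = 6(Δ_1 - Δ_0) = 6
  1·σ_1 + 4·σ_2 + 1·σ_3 = 6(Δ_2 - Δ_1) = -54
Natural end conditions: σ_0 = σ_3 = 0.
Solving: σ_0 = 0, σ_1 = 26/5, σ_2 = -74/5, σ_3 = 0.

-14.8000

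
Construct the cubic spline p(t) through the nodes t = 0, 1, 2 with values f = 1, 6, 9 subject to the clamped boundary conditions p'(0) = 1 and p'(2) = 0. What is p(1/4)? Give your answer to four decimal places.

Write m_i for p''(x_i). With h_i = 1, 1 and divided differences Δ_i = 5, 3, the continuity of p' gives the tridiagonal system
  1·m_0 + 4·m_1 + 1·m_2 = 6(Δ_1 - Δ_0) = -12
Clamped end conditions give two more equations: 2h_0·m_0 + h_0·m_1 = 6(Δ_0 - p'(0)) = 24 and h_1·m_1 + 2h_1·m_2 = 6(p'(2) - Δ_1) = -18.
Forward elimination and back-substitution give m_0 = 29/2, m_1 = -5, m_2 = -13/2.
On [0, 1], p(t) = 1 + 1·t + 29/4·t² - 13/4·t³.
With t = 1/4: p(1/4) = 423/256.

1.6523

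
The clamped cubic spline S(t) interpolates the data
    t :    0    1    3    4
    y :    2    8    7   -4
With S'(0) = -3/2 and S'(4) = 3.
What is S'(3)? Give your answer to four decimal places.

Let M_i = S''(x_i). Step sizes h_i = 1, 2, 1; slopes of the chords Δ_i = (y_(i+1) - y_i)/h_i = 6, -1/2, -11.
  1·M_0 + 6·M_1 + 2·M_2 = 6(Δ_1 - Δ_0) = -39
  2·M_1 + 6·M_2 + 1·M_3 = 6(Δ_2 - Δ_1) = -63
Clamped end conditions give two more equations: 2h_0·M_0 + h_0·M_1 = 6(Δ_0 - S'(0)) = 45 and h_2·M_2 + 2h_2·M_3 = 6(S'(4) - Δ_2) = 84.
Solving the tridiagonal system: M_0 = 873/35, M_1 = -171/35, M_2 = -606/35, M_3 = 1773/35.
On [3, 4], S'(t) = b_2 + 2c_2·(t - 3) + 3d_2·(t - 3)² with b_2 = Δ_2 - h_2(2M_2 + M_3)/6 = -957/70, c_2 = M_2/2 = -303/35, d_2 = (M_3 - M_2)/(6h_2) = 793/70. So S'(3) = -957/70.

-13.6714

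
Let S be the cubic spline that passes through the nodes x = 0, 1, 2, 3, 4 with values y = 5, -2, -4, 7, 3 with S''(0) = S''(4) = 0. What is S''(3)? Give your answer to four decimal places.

Put M_i = S'' at the i-th knot. Here h = (1, 1, 1, 1) and Δ = (-7, -2, 11, -4), so the interior equations h_(i-1)·M_(i-1) + 2(h_(i-1)+h_i)·M_i + h_i·M_(i+1) = 6(Δ_i − Δ_(i-1)) read
  1·M_0 + 4·M_1 + 1·M_2 = 6(Δ_1 - Δ_0) = 30
  1·M_1 + 4·M_2 + 1·M_3 = 6(Δ_2 - Δ_1) = 78
  1·M_2 + 4·M_3 + 1·M_4 = 6(Δ_3 - Δ_2) = -90
Natural end conditions: M_0 = M_4 = 0.
Hence M_0 = 0, M_1 = 6/7, M_2 = 186/7, M_3 = -204/7, M_4 = 0.

-29.1429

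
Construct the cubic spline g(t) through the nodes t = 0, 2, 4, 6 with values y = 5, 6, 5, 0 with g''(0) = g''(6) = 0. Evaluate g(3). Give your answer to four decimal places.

5.9500

Put σ_i = g'' at the i-th knot. Here h = (2, 2, 2) and Δ = (1/2, -1/2, -5/2), so the interior equations h_(i-1)·σ_(i-1) + 2(h_(i-1)+h_i)·σ_i + h_i·σ_(i+1) = 6(Δ_i − Δ_(i-1)) read
  2·σ_0 + 8·σ_1 + 2·σ_2 = 6(Δ_1 - Δ_0) = -6
  2·σ_1 + 8·σ_2 + 2·σ_3 = 6(Δ_2 - Δ_1) = -12
Natural end conditions: σ_0 = σ_3 = 0.
Forward elimination and back-substitution give σ_0 = 0, σ_1 = -2/5, σ_2 = -7/5, σ_3 = 0.
On [2, 4], g(t) = 6 + 7/30·(t - 2) - 1/5·(t - 2)² - 1/12·(t - 2)³.
With (t - 2) = 1: g(3) = 119/20.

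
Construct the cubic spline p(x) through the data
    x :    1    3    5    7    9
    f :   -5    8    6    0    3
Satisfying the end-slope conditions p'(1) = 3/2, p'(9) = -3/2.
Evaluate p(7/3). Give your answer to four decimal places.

3.4233

Let σ_i = p''(x_i). Step sizes h_i = 2, 2, 2, 2; slopes of the chords Δ_i = (y_(i+1) - y_i)/h_i = 13/2, -1, -3, 3/2.
  2·σ_0 + 8·σ_1 + 2·σ_2 = 6(Δ_1 - Δ_0) = -45
  2·σ_1 + 8·σ_2 + 2·σ_3 = 6(Δ_2 - Δ_1) = -12
  2·σ_2 + 8·σ_3 + 2·σ_4 = 6(Δ_3 - Δ_2) = 27
Clamped end conditions give two more equations: 2h_0·σ_0 + h_0·σ_1 = 6(Δ_0 - p'(1)) = 30 and h_3·σ_3 + 2h_3·σ_4 = 6(p'(9) - Δ_3) = -18.
Forward elimination and back-substitution give σ_0 = 327/28, σ_1 = -117/14, σ_2 = -3/4, σ_3 = 75/14, σ_4 = -201/28.
On [1, 3], p(x) = -5 + 3/2·(x - 1) + 327/56·(x - 1)² - 187/112·(x - 1)³.
With (x - 1) = 4/3: p(7/3) = 647/189.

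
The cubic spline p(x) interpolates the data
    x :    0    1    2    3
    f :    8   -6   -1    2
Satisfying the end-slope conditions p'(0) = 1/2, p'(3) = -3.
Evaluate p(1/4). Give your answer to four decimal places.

6.3109

With σ_i denoting the second derivative at x_i, h_i = 1, 1, 1, and Δ_i = (y_(i+1) − y_i)/h_i = -14, 5, 3:
  1·σ_0 + 4·σ_1 + 1·σ_2 = 6(Δ_1 - Δ_0) = 114
  1·σ_1 + 4·σ_2 + 1·σ_3 = 6(Δ_2 - Δ_1) = -12
Clamped end conditions give two more equations: 2h_0·σ_0 + h_0·σ_1 = 6(Δ_0 - p'(0)) = -87 and h_2·σ_2 + 2h_2·σ_3 = 6(p'(3) - Δ_2) = -36.
Solving: σ_0 = -1016/15, σ_1 = 727/15, σ_2 = -182/15, σ_3 = -179/15.
On [0, 1], p(x) = 8 + 1/2·x - 508/15·x² + 581/30·x³.
With x = 1/4: p(1/4) = 4039/640.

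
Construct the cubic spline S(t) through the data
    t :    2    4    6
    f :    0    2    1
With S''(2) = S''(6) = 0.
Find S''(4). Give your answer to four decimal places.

Let M_i = S''(x_i). Step sizes h_i = 2, 2; slopes of the chords Δ_i = (y_(i+1) - y_i)/h_i = 1, -1/2.
  2·M_0 + 8·M_1 + 2·M_2 = 6(Δ_1 - Δ_0) = -9
Natural end conditions: M_0 = M_2 = 0.
Solving the tridiagonal system: M_0 = 0, M_1 = -9/8, M_2 = 0.

-1.1250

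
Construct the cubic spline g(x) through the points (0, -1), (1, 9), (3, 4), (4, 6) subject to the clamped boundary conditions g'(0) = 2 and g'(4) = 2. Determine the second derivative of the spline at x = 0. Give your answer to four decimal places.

Put σ_i = g'' at the i-th knot. Here h = (1, 2, 1) and Δ = (10, -5/2, 2), so the interior equations h_(i-1)·σ_(i-1) + 2(h_(i-1)+h_i)·σ_i + h_i·σ_(i+1) = 6(Δ_i − Δ_(i-1)) read
  1·σ_0 + 6·σ_1 + 2·σ_2 = 6(Δ_1 - Δ_0) = -75
  2·σ_1 + 6·σ_2 + 1·σ_3 = 6(Δ_2 - Δ_1) = 27
Clamped end conditions give two more equations: 2h_0·σ_0 + h_0·σ_1 = 6(Δ_0 - g'(0)) = 48 and h_2·σ_2 + 2h_2·σ_3 = 6(g'(4) - Δ_2) = 0.
Solving: σ_0 = 177/5, σ_1 = -114/5, σ_2 = 66/5, σ_3 = -33/5.

35.4000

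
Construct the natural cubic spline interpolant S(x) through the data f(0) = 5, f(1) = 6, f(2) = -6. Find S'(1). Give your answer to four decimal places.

Let m_i = S''(x_i). Step sizes h_i = 1, 1; slopes of the chords Δ_i = (y_(i+1) - y_i)/h_i = 1, -12.
  1·m_0 + 4·m_1 + 1·m_2 = 6(Δ_1 - Δ_0) = -78
Natural end conditions: m_0 = m_2 = 0.
Solving the tridiagonal system: m_0 = 0, m_1 = -39/2, m_2 = 0.
On [1, 2], S'(x) = b_1 + 2c_1·(x - 1) + 3d_1·(x - 1)² with b_1 = Δ_1 - h_1(2m_1 + m_2)/6 = -11/2, c_1 = m_1/2 = -39/4, d_1 = (m_2 - m_1)/(6h_1) = 13/4. So S'(1) = -11/2.

-5.5000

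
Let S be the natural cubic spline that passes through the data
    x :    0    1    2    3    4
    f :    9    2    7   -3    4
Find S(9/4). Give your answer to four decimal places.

Write M_i for S''(x_i). With h_i = 1, 1, 1, 1 and divided differences Δ_i = -7, 5, -10, 7, the continuity of S' gives the tridiagonal system
  1·M_0 + 4·M_1 + 1·M_2 = 6(Δ_1 - Δ_0) = 72
  1·M_1 + 4·M_2 + 1·M_3 = 6(Δ_2 - Δ_1) = -90
  1·M_2 + 4·M_3 + 1·M_4 = 6(Δ_3 - Δ_2) = 102
Natural end conditions: M_0 = M_4 = 0.
Hence M_0 = 0, M_1 = 771/28, M_2 = -267/7, M_3 = 981/28, M_4 = 0.
On [2, 3], S(x) = 7 - 25/8·(x - 2) - 267/14·(x - 2)² + 683/56·(x - 2)³.
With (x - 2) = 1/4: S(9/4) = 18699/3584.

5.2174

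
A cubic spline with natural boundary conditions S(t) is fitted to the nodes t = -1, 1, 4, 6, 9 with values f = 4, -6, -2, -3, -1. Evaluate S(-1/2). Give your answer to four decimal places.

Let m_i = S''(x_i). Step sizes h_i = 2, 3, 2, 3; slopes of the chords Δ_i = (y_(i+1) - y_i)/h_i = -5, 4/3, -1/2, 2/3.
  2·m_0 + 10·m_1 + 3·m_2 = 6(Δ_1 - Δ_0) = 38
  3·m_1 + 10·m_2 + 2·m_3 = 6(Δ_2 - Δ_1) = -11
  2·m_2 + 10·m_3 + 3·m_4 = 6(Δ_3 - Δ_2) = 7
Natural end conditions: m_0 = m_4 = 0.
Solving the tridiagonal system: m_0 = 0, m_1 = 134/29, m_2 = -238/87, m_3 = 217/174, m_4 = 0.
On [-1, 1], S(t) = 4 - 569/87·(t + 1) + 0·(t + 1)² + 67/174·(t + 1)³.
With (t + 1) = 1/2: S(-1/2) = 361/464.

0.7780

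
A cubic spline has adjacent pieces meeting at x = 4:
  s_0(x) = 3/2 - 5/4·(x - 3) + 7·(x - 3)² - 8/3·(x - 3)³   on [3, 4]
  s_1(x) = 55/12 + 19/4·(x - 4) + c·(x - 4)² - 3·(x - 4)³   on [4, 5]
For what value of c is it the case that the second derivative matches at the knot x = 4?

-1

s_0''(x) = 14 - 16·(x - 3), so s_0''(4) = -2. On the right, s_1''(4) = 2c, so c = -1.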